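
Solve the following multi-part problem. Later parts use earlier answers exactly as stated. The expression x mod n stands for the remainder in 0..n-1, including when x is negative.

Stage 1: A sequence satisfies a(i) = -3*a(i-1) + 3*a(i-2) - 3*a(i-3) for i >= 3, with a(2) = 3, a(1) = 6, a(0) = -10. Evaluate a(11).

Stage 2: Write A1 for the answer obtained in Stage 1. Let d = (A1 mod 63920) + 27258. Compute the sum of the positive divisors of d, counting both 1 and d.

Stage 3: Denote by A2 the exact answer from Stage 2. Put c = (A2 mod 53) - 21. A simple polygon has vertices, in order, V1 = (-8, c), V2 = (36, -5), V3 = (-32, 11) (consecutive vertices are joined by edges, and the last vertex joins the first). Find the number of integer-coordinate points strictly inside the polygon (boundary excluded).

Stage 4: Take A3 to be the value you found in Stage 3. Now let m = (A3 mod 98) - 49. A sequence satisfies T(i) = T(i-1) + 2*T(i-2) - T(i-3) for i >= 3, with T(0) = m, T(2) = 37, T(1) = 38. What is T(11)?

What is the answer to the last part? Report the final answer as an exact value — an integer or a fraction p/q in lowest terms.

Stage 1: a(3) = -3*(3) + 3*(6) - 3*(-10) = 39; iterating: a(3)=39, a(4)=-126, a(5)=486, a(6)=-1953, a(7)=7695, a(8)=-30402, a(9)=120150, a(10)=-474741, a(11)=1875879; answer 1875879
Stage 2: A1 = 1875879; d = 49457; 49457 = 19^2 * 137; sigma = (1 + 19 + 361) * (1 + 137) = 381 * 138 = 52578; answer 52578
Stage 3: A2 = 52578; c = -19; cross terms: (-8*-5 - 36*-19)=724, (36*11 - -32*-5)=236, (-32*-19 - -8*11)=696; twice the area = |1656| = 1656; area = 828; boundary points = 2 + 4 + 6 = 12; strictly interior points = area - boundary/2 + 1 = 823; answer 823
Stage 4: A3 = 823; m = -10; T(3) = 1*(37) + 2*(38) - 1*(-10) = 123; iterating: T(3)=123, T(4)=159, T(5)=368, T(6)=563, T(7)=1140, T(8)=1898, T(9)=3615, T(10)=6271, T(11)=11603; answer 11603

11603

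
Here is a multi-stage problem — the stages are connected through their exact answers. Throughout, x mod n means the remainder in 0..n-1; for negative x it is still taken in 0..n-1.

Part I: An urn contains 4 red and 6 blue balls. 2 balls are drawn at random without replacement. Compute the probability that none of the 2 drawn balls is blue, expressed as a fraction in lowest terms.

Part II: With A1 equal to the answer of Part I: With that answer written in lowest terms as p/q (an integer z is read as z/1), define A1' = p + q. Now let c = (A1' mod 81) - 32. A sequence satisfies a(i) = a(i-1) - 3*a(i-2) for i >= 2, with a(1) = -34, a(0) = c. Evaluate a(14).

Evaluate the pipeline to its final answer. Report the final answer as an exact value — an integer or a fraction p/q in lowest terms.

Part I: total draws C(10,2) = 45; favorable C(4,2) = 6; P = 2/15; answer 2/15
Part II: A1 = 2/15; threaded value p + q = 17; c = -15; a(2) = 1*(-34) - 3*(-15) = 11; iterating: a(2)=11, a(3)=113, a(4)=80, a(5)=-259, a(6)=-499, a(7)=278, a(8)=1775, a(9)=941, a(10)=-4384, a(11)=-7207, a(12)=5945, a(13)=27566, a(14)=9731; answer 9731

9731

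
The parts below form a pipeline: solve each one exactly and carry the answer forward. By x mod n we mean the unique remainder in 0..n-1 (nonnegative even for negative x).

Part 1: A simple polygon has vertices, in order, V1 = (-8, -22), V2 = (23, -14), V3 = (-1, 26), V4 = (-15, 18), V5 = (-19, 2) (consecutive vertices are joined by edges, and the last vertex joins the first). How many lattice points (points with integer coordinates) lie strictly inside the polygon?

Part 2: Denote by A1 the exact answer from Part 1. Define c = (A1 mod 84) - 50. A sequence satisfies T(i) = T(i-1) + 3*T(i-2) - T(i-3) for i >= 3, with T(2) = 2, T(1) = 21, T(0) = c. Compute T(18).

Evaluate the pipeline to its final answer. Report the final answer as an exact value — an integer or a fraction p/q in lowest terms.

3601130

Part 1: cross terms: (-8*-14 - 23*-22)=618, (23*26 - -1*-14)=584, (-1*18 - -15*26)=372, (-15*2 - -19*18)=312, (-19*-22 - -8*2)=434; twice the area = |2320| = 2320; area = 1160; boundary points = 1 + 8 + 2 + 4 + 1 = 16; strictly interior points = area - boundary/2 + 1 = 1153; answer 1153
Part 2: A1 = 1153; c = 11; T(3) = 1*(2) + 3*(21) - 1*(11) = 54; iterating: T(3)=54, T(4)=39, T(5)=199, T(6)=262, T(7)=820, T(8)=1407, T(9)=3605, T(10)=7006, T(11)=16414, T(12)=33827, T(13)=76063, T(14)=161130, T(15)=355492, T(16)=762819, T(17)=1668165, T(18)=3601130; answer 3601130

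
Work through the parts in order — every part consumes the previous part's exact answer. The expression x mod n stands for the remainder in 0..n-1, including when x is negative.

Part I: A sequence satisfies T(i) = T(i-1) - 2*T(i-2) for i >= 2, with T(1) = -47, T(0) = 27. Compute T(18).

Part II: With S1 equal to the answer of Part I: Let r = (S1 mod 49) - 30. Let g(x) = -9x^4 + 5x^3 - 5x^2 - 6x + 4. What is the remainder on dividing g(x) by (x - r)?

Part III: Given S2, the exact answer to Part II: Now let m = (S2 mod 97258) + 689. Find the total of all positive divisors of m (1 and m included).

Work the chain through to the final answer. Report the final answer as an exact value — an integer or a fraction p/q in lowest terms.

Part I: T(2) = 1*(-47) - 2*(27) = -101; iterating: T(2)=-101, T(3)=-7, T(4)=195, T(5)=209, T(6)=-181, T(7)=-599, T(8)=-237, T(9)=961, T(10)=1435, T(11)=-487, T(12)=-3357, T(13)=-2383, T(14)=4331, T(15)=9097, T(16)=435, T(17)=-17759, T(18)=-18629; answer -18629
Part II: S1 = -18629; r = 10; remainder = value at the root: -9*(10)^4 + 5*(10)^3 - 5*(10)^2 - 6*(10)^1 + 4 = (-90000) + (5000) + (-500) + (-60) + (4) = -85556; answer -85556
Part III: S2 = -85556; m = 12391; 12391 is prime, so its only divisors are 1 and 12391; sigma = 1 + 12391 = 12392; answer 12392

12392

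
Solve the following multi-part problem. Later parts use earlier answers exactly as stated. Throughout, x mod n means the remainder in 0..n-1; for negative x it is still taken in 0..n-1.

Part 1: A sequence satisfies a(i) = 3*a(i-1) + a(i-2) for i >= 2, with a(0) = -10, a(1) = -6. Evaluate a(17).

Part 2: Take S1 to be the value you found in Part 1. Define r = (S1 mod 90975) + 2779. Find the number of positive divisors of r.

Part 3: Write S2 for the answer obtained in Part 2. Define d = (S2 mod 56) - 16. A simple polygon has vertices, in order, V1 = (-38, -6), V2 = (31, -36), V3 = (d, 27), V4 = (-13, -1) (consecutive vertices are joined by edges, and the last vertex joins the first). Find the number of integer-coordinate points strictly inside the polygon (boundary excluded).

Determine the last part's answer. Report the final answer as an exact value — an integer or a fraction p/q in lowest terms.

Part 1: a(2) = 3*(-6) + 1*(-10) = -28; iterating: a(2)=-28, a(3)=-90, a(4)=-298, a(5)=-984, a(6)=-3250, a(7)=-10734, a(8)=-35452, a(9)=-117090, a(10)=-386722, a(11)=-1277256, a(12)=-4218490, a(13)=-13932726, a(14)=-46016668, a(15)=-151982730, a(16)=-501964858, a(17)=-1657877304; answer -1657877304
Part 2: S1 = -1657877304; r = 53875; 53875 = 5^3 * 431; number of divisors = (3+1) * (1+1) = 8; answer 8
Part 3: S2 = 8; d = -8; cross terms: (-38*-36 - 31*-6)=1554, (31*27 - -8*-36)=549, (-8*-1 - -13*27)=359, (-13*-6 - -38*-1)=40; twice the area = |2502| = 2502; area = 1251; boundary points = 3 + 3 + 1 + 5 = 12; strictly interior points = area - boundary/2 + 1 = 1246; answer 1246

1246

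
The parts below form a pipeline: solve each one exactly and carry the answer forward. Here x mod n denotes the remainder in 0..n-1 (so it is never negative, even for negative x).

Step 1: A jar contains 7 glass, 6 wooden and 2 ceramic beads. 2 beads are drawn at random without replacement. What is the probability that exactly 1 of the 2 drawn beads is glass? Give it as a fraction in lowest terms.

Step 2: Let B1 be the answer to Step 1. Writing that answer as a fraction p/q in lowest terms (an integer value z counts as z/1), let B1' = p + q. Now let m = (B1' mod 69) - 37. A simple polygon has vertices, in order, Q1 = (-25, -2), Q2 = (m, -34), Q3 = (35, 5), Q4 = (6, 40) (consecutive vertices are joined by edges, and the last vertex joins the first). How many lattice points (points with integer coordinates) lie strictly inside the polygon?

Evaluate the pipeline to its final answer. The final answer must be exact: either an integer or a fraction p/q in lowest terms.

2149

Step 1: total draws C(15,2) = 105; favorable C(7,1)*C(8,1) = 56; P = 8/15; answer 8/15
Step 2: B1 = 8/15; threaded value p + q = 23; m = -14; cross terms: (-25*-34 - -14*-2)=822, (-14*5 - 35*-34)=1120, (35*40 - 6*5)=1370, (6*-2 - -25*40)=988; twice the area = |4300| = 4300; area = 2150; boundary points = 1 + 1 + 1 + 1 = 4; strictly interior points = area - boundary/2 + 1 = 2149; answer 2149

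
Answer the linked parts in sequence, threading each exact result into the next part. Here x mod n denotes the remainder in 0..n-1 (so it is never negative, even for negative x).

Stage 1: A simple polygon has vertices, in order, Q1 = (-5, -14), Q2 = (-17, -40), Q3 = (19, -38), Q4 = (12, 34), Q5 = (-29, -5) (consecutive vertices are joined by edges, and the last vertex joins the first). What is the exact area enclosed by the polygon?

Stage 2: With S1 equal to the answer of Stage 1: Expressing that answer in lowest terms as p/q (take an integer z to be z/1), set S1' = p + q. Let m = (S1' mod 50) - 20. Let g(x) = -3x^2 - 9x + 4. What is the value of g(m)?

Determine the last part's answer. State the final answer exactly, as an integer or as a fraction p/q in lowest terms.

Stage 1: cross terms: (-5*-40 - -17*-14)=-38, (-17*-38 - 19*-40)=1406, (19*34 - 12*-38)=1102, (12*-5 - -29*34)=926, (-29*-14 - -5*-5)=381; twice the area = |3777| = 3777; area = 3777/2; answer 3777/2
Stage 2: S1 = 3777/2; threaded value p + q = 3779; m = 9; -3*(9)^2 - 9*(9)^1 + 4 = (-243) + (-81) + (4) = -320; answer -320

-320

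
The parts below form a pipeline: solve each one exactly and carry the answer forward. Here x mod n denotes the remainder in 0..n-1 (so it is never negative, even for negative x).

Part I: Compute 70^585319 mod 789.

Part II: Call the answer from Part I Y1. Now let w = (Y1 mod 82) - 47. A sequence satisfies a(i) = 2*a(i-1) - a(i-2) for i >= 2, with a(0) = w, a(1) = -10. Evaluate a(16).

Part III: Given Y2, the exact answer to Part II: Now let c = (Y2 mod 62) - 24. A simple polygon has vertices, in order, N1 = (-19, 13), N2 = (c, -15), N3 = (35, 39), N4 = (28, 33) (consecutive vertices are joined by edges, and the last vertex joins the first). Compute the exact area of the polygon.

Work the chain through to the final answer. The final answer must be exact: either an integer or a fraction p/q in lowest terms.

Part I: squarings mod 789: 70^1=70, 70^2=166, 70^4=730, 70^8=325, 70^16=688, 70^32=733, 70^64=769, 70^128=400, 70^256=622, 70^512=274, 70^1024=121, 70^2048=439, 70^4096=205, 70^8192=208, 70^16384=658, 70^32768=592, 70^65536=148, 70^131072=601, 70^262144=628, 70^524288=673; 70^585319 = 70^1 * 70^2 * 70^4 * 70^32 * 70^64 * 70^512 * 70^1024 * 70^2048 * 70^8192 * 70^16384 * 70^32768 * 70^524288 = 346 (mod 789); answer 346
Part II: Y1 = 346; w = -29; a(2) = 2*(-10) - 1*(-29) = 9; iterating: a(2)=9, a(3)=28, a(4)=47, a(5)=66, a(6)=85, a(7)=104, a(8)=123, a(9)=142, a(10)=161, a(11)=180, a(12)=199, a(13)=218, a(14)=237, a(15)=256, a(16)=275; answer 275
Part III: Y2 = 275; c = 3; cross terms: (-19*-15 - 3*13)=246, (3*39 - 35*-15)=642, (35*33 - 28*39)=63, (28*13 - -19*33)=991; twice the area = |1942| = 1942; area = 971; answer 971

971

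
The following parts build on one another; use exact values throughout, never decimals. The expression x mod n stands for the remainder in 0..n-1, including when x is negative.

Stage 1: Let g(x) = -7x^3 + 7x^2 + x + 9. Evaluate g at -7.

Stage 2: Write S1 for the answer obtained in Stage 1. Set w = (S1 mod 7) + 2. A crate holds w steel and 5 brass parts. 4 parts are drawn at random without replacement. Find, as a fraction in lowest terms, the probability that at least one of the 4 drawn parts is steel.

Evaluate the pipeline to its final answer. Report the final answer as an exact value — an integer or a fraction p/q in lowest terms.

Stage 1: -7*(-7)^3 + 7*(-7)^2 + 1*(-7)^1 + 9 = (2401) + (343) + (-7) + (9) = 2746; answer 2746
Stage 2: S1 = 2746; w = 4; total draws C(9,4) = 126; complement C(5,4) = 5; favorable 126 - 5 = 121; P = 121/126; answer 121/126

121/126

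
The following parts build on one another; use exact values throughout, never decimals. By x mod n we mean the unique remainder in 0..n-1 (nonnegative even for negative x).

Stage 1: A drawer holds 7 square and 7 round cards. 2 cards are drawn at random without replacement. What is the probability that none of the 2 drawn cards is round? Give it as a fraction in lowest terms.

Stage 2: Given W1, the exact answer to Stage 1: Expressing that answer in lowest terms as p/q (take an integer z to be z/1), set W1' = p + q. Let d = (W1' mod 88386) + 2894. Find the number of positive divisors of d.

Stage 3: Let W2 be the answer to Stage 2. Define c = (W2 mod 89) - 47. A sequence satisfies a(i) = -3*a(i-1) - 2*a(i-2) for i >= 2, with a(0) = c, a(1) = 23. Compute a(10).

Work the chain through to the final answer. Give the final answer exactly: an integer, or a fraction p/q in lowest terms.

8153

Stage 1: total draws C(14,2) = 91; favorable C(7,2) = 21; P = 3/13; answer 3/13
Stage 2: W1 = 3/13; threaded value p + q = 16; d = 2910; 2910 = 2 * 3 * 5 * 97; number of divisors = (1+1) * (1+1) * (1+1) * (1+1) = 16; answer 16
Stage 3: W2 = 16; c = -31; a(2) = -3*(23) - 2*(-31) = -7; iterating: a(2)=-7, a(3)=-25, a(4)=89, a(5)=-217, a(6)=473, a(7)=-985, a(8)=2009, a(9)=-4057, a(10)=8153; answer 8153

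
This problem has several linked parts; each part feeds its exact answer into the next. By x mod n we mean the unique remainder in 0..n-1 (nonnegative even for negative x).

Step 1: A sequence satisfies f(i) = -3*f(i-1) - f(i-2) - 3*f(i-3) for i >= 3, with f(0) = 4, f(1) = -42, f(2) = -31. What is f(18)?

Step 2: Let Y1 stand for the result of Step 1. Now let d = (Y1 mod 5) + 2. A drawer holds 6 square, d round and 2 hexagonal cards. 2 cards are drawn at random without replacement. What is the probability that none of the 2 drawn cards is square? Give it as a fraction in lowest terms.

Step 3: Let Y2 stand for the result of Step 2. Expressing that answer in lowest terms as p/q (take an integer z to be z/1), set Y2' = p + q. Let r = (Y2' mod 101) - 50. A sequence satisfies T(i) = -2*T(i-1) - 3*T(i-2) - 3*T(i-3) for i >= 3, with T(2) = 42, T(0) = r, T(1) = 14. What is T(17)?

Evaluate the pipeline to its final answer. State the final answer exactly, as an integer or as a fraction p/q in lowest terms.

-12735

Step 1: f(3) = -3*(-31) - 1*(-42) - 3*(4) = 123; iterating: f(3)=123, f(4)=-212, f(5)=606, f(6)=-1975, f(7)=5955, f(8)=-17708, f(9)=53094, f(10)=-159439, f(11)=478347, f(12)=-1434884, f(13)=4304622, f(14)=-12914023, f(15)=38742099, f(16)=-116226140, f(17)=348678390, f(18)=-1046035327; answer -1046035327
Step 2: Y1 = -1046035327; d = 5; total draws C(13,2) = 78; favorable C(7,2) = 21; P = 7/26; answer 7/26
Step 3: Y2 = 7/26; threaded value p + q = 33; r = -17; T(3) = -2*(42) - 3*(14) - 3*(-17) = -75; iterating: T(3)=-75, T(4)=-18, T(5)=135, T(6)=9, T(7)=-369, T(8)=306, T(9)=468, T(10)=-747, T(11)=-828, T(12)=2493, T(13)=-261, T(14)=-4473, T(15)=2250, T(16)=9702, T(17)=-12735; answer -12735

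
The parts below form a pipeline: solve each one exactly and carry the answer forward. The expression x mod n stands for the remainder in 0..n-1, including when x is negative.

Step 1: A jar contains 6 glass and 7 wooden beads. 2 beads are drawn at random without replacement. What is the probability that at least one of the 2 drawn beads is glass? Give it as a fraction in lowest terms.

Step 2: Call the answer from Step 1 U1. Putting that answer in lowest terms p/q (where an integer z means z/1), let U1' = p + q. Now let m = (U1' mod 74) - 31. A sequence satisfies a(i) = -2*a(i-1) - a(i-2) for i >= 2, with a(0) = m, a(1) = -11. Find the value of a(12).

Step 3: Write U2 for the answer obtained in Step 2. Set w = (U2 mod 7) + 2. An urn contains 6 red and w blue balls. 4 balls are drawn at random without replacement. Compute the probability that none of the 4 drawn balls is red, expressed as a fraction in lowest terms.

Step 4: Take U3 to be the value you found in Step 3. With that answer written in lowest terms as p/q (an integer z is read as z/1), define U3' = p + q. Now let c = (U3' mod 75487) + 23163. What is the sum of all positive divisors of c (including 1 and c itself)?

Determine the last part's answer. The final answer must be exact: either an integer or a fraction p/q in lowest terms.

Step 1: total draws C(13,2) = 78; complement C(7,2) = 21; favorable 78 - 21 = 57; P = 19/26; answer 19/26
Step 2: U1 = 19/26; threaded value p + q = 45; m = 14; a(2) = -2*(-11) - 1*(14) = 8; iterating: a(2)=8, a(3)=-5, a(4)=2, a(5)=1, a(6)=-4, a(7)=7, a(8)=-10, a(9)=13, a(10)=-16, a(11)=19, a(12)=-22; answer -22
Step 3: U2 = -22; w = 8; total draws C(14,4) = 1001; favorable C(8,4) = 70; P = 10/143; answer 10/143
Step 4: U3 = 10/143; threaded value p + q = 153; c = 23316; 23316 = 2^2 * 3 * 29 * 67; sigma = (1 + 2 + 4) * (1 + 3) * (1 + 29) * (1 + 67) = 7 * 4 * 30 * 68 = 57120; answer 57120

57120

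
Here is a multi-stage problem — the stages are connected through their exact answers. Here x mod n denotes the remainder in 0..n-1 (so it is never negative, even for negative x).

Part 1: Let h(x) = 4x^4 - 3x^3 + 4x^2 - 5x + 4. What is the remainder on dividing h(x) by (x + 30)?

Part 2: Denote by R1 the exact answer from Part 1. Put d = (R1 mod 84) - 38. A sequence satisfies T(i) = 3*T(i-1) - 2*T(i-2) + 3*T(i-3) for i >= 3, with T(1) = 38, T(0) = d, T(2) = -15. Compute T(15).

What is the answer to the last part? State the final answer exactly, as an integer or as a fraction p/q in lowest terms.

Part 1: remainder = value at the root: 4*(-30)^4 - 3*(-30)^3 + 4*(-30)^2 - 5*(-30)^1 + 4 = (3240000) + (81000) + (3600) + (150) + (4) = 3324754; answer 3324754
Part 2: R1 = 3324754; d = -4; T(3) = 3*(-15) - 2*(38) + 3*(-4) = -133; iterating: T(3)=-133, T(4)=-255, T(5)=-544, T(6)=-1521, T(7)=-4240, T(8)=-11310, T(9)=-30013, T(10)=-80139, T(11)=-214321, T(12)=-572724, T(13)=-1529947, T(14)=-4087356, T(15)=-10920346; answer -10920346

-10920346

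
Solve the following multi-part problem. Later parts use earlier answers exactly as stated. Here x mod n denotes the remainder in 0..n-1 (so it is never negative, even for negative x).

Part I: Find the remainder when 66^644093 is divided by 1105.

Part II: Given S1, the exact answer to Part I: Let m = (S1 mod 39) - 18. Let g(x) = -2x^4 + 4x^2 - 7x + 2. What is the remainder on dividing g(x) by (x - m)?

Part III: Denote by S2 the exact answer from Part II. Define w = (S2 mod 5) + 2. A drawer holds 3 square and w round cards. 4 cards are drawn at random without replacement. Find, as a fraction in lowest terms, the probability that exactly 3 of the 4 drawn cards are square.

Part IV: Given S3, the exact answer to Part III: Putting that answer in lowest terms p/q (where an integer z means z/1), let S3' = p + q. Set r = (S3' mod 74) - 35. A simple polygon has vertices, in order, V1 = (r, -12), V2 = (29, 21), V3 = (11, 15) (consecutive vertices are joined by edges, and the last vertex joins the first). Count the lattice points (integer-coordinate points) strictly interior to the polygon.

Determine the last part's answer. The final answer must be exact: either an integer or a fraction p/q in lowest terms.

Part I: squarings mod 1105: 66^1=66, 66^2=1041, 66^4=781, 66^8=1, 66^16=1, 66^32=1, 66^64=1, 66^128=1, 66^256=1, 66^512=1, 66^1024=1, 66^2048=1, 66^4096=1, 66^8192=1, 66^16384=1, 66^32768=1, 66^65536=1, 66^131072=1, 66^262144=1, 66^524288=1; 66^644093 = 66^1 * 66^4 * 66^8 * 66^16 * 66^32 * 66^64 * 66^128 * 66^256 * 66^512 * 66^4096 * 66^16384 * 66^32768 * 66^65536 * 66^524288 = 716 (mod 1105); answer 716
Part II: S1 = 716; m = -4; remainder = value at the root: -2*(-4)^4 + 4*(-4)^2 - 7*(-4)^1 + 2 = (-512) + (64) + (28) + (2) = -418; answer -418
Part III: S2 = -418; w = 4; total draws C(7,4) = 35; favorable C(3,3)*C(4,1) = 4; P = 4/35; answer 4/35
Part IV: S3 = 4/35; threaded value p + q = 39; r = 4; cross terms: (4*21 - 29*-12)=432, (29*15 - 11*21)=204, (11*-12 - 4*15)=-192; twice the area = |444| = 444; area = 222; boundary points = 1 + 6 + 1 = 8; strictly interior points = area - boundary/2 + 1 = 219; answer 219

219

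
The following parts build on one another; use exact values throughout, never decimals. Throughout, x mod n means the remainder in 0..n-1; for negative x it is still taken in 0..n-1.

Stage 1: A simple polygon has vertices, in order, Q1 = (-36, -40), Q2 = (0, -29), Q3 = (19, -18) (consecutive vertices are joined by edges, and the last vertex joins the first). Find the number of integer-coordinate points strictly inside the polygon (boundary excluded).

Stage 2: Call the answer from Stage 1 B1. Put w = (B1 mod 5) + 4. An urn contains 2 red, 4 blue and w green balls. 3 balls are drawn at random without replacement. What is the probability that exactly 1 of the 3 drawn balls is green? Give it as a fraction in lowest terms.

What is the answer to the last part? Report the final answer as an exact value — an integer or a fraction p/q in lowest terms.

Stage 1: cross terms: (-36*-29 - 0*-40)=1044, (0*-18 - 19*-29)=551, (19*-40 - -36*-18)=-1408; twice the area = |187| = 187; area = 187/2; boundary points = 1 + 1 + 11 = 13; strictly interior points = area - boundary/2 + 1 = 88; answer 88
Stage 2: B1 = 88; w = 7; total draws C(13,3) = 286; favorable C(7,1)*C(6,2) = 105; P = 105/286; answer 105/286

105/286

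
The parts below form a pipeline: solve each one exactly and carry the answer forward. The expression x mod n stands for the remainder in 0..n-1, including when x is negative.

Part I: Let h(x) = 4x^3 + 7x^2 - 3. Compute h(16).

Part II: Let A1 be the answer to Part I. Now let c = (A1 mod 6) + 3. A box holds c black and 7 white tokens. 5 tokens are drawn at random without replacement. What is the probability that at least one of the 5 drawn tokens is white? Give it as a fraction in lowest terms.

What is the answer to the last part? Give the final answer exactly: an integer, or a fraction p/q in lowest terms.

Part I: 4*(16)^3 + 7*(16)^2 - 3 = (16384) + (1792) + (-3) = 18173; answer 18173
Part II: A1 = 18173; c = 8; total draws C(15,5) = 3003; complement C(8,5) = 56; favorable 3003 - 56 = 2947; P = 421/429; answer 421/429

421/429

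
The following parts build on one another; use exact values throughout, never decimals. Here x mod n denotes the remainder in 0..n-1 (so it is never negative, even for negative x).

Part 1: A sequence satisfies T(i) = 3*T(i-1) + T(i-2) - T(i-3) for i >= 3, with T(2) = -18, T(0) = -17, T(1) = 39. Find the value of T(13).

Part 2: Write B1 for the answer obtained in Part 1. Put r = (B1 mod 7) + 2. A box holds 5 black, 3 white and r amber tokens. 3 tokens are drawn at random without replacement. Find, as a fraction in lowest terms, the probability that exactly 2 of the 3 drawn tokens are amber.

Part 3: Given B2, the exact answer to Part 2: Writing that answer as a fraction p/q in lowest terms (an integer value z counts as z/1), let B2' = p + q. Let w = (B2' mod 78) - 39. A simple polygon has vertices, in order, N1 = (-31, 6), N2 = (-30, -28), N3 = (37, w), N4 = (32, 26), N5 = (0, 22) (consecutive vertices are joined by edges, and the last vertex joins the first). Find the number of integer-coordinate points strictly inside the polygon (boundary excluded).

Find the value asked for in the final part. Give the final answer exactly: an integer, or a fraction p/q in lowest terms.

3048

Part 1: T(3) = 3*(-18) + 1*(39) - 1*(-17) = 2; iterating: T(3)=2, T(4)=-51, T(5)=-133, T(6)=-452, T(7)=-1438, T(8)=-4633, T(9)=-14885, T(10)=-47850, T(11)=-153802, T(12)=-494371, T(13)=-1589065; answer -1589065
Part 2: B1 = -1589065; r = 7; total draws C(15,3) = 455; favorable C(7,2)*C(8,1) = 168; P = 24/65; answer 24/65
Part 3: B2 = 24/65; threaded value p + q = 89; w = -28; cross terms: (-31*-28 - -30*6)=1048, (-30*-28 - 37*-28)=1876, (37*26 - 32*-28)=1858, (32*22 - 0*26)=704, (0*6 - -31*22)=682; twice the area = |6168| = 6168; area = 3084; boundary points = 1 + 67 + 1 + 4 + 1 = 74; strictly interior points = area - boundary/2 + 1 = 3048; answer 3048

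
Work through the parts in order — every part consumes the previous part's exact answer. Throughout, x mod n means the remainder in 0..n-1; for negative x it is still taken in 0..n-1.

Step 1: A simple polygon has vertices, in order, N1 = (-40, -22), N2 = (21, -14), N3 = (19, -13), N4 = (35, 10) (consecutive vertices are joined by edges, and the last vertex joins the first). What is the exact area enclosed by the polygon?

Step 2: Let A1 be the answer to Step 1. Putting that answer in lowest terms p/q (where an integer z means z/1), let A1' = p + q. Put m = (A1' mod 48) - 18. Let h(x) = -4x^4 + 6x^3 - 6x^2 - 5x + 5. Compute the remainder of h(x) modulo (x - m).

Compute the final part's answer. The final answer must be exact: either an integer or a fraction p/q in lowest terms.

Step 1: cross terms: (-40*-14 - 21*-22)=1022, (21*-13 - 19*-14)=-7, (19*10 - 35*-13)=645, (35*-22 - -40*10)=-370; twice the area = |1290| = 1290; area = 645; answer 645
Step 2: A1 = 645; threaded value p + q = 646; m = 4; remainder = value at the root: -4*(4)^4 + 6*(4)^3 - 6*(4)^2 - 5*(4)^1 + 5 = (-1024) + (384) + (-96) + (-20) + (5) = -751; answer -751

-751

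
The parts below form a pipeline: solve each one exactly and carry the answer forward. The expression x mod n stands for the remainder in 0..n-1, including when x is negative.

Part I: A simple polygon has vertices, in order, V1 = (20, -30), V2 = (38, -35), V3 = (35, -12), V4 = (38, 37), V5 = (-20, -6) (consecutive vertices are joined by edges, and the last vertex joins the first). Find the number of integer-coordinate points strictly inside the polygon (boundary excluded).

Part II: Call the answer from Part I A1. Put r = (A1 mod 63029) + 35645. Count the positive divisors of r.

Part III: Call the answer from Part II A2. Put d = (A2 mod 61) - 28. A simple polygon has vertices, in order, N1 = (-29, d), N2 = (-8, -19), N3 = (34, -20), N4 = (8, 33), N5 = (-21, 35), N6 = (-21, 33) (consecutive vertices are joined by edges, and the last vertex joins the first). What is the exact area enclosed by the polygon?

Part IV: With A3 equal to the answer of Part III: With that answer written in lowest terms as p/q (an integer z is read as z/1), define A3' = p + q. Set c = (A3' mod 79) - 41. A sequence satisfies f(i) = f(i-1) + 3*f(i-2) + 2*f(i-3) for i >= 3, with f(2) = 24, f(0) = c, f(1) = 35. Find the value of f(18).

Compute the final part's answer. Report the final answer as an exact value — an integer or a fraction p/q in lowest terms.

97684049

Part I: cross terms: (20*-35 - 38*-30)=440, (38*-12 - 35*-35)=769, (35*37 - 38*-12)=1751, (38*-6 - -20*37)=512, (-20*-30 - 20*-6)=720; twice the area = |4192| = 4192; area = 2096; boundary points = 1 + 1 + 1 + 1 + 8 = 12; strictly interior points = area - boundary/2 + 1 = 2091; answer 2091
Part II: A1 = 2091; r = 37736; 37736 = 2^3 * 53 * 89; number of divisors = (3+1) * (1+1) * (1+1) = 16; answer 16
Part III: A2 = 16; d = -12; cross terms: (-29*-19 - -8*-12)=455, (-8*-20 - 34*-19)=806, (34*33 - 8*-20)=1282, (8*35 - -21*33)=973, (-21*33 - -21*35)=42, (-21*-12 - -29*33)=1209; twice the area = |4767| = 4767; area = 4767/2; answer 4767/2
Part IV: A3 = 4767/2; threaded value p + q = 4769; c = -12; f(3) = 1*(24) + 3*(35) + 2*(-12) = 105; iterating: f(3)=105, f(4)=247, f(5)=610, f(6)=1561, f(7)=3885, f(8)=9788, f(9)=24565, f(10)=61699, f(11)=154970, f(12)=389197, f(13)=977505, f(14)=2455036, f(15)=6165945, f(16)=15486063, f(17)=38893970, f(18)=97684049; answer 97684049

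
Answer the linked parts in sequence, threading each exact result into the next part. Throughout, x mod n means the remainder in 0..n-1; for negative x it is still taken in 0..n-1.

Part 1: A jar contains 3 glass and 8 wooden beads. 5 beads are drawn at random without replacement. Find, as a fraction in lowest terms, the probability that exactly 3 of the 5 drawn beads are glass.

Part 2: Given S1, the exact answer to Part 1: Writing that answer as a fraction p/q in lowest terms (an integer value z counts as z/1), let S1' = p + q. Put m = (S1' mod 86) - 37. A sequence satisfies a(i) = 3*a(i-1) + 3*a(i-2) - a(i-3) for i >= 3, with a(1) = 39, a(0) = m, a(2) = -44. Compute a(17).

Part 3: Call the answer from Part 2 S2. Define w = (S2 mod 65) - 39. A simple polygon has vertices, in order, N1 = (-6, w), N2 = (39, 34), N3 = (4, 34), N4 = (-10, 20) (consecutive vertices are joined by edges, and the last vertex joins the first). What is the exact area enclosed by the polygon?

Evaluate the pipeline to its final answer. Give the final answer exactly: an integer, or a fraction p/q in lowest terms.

Part 1: total draws C(11,5) = 462; favorable C(3,3)*C(8,2) = 28; P = 2/33; answer 2/33
Part 2: S1 = 2/33; threaded value p + q = 35; m = -2; a(3) = 3*(-44) + 3*(39) - 1*(-2) = -13; iterating: a(3)=-13, a(4)=-210, a(5)=-625, a(6)=-2492, a(7)=-9141, a(8)=-34274, a(9)=-127753, a(10)=-476940, a(11)=-1779805, a(12)=-6642482, a(13)=-24789921, a(14)=-92517404, a(15)=-345279493, a(16)=-1288600770, a(17)=-4809123385; answer -4809123385
Part 3: S2 = -4809123385; w = -14; cross terms: (-6*34 - 39*-14)=342, (39*34 - 4*34)=1190, (4*20 - -10*34)=420, (-10*-14 - -6*20)=260; twice the area = |2212| = 2212; area = 1106; answer 1106

1106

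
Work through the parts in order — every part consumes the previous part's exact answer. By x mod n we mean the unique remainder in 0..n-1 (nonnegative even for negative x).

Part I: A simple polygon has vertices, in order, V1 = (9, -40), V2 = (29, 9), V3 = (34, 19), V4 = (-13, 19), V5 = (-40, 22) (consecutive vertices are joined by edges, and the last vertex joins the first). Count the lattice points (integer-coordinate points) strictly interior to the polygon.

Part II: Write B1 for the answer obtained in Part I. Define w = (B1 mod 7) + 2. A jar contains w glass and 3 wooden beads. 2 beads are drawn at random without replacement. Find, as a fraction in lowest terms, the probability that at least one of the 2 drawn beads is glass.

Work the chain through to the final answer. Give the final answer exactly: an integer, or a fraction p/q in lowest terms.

Part I: cross terms: (9*9 - 29*-40)=1241, (29*19 - 34*9)=245, (34*19 - -13*19)=893, (-13*22 - -40*19)=474, (-40*-40 - 9*22)=1402; twice the area = |4255| = 4255; area = 4255/2; boundary points = 1 + 5 + 47 + 3 + 1 = 57; strictly interior points = area - boundary/2 + 1 = 2100; answer 2100
Part II: B1 = 2100; w = 2; total draws C(5,2) = 10; complement C(3,2) = 3; favorable 10 - 3 = 7; P = 7/10; answer 7/10

7/10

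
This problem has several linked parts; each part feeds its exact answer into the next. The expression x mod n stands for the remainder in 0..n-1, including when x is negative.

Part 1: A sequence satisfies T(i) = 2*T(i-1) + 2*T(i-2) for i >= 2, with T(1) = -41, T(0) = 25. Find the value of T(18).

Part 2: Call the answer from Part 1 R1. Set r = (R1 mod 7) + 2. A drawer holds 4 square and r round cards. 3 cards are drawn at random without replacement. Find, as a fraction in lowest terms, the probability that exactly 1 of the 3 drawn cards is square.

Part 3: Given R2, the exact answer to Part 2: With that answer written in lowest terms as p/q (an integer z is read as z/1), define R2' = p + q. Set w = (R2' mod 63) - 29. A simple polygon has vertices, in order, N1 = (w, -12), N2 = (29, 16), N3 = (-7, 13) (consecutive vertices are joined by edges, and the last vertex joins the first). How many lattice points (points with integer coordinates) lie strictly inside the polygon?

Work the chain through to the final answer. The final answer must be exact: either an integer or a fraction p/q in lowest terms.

Part 1: T(2) = 2*(-41) + 2*(25) = -32; iterating: T(2)=-32, T(3)=-146, T(4)=-356, T(5)=-1004, T(6)=-2720, T(7)=-7448, T(8)=-20336, T(9)=-55568, T(10)=-151808, T(11)=-414752, T(12)=-1133120, T(13)=-3095744, T(14)=-8457728, T(15)=-23106944, T(16)=-63129344, T(17)=-172472576, T(18)=-471203840; answer -471203840
Part 2: R1 = -471203840; r = 7; total draws C(11,3) = 165; favorable C(4,1)*C(7,2) = 84; P = 28/55; answer 28/55
Part 3: R2 = 28/55; threaded value p + q = 83; w = -9; cross terms: (-9*16 - 29*-12)=204, (29*13 - -7*16)=489, (-7*-12 - -9*13)=201; twice the area = |894| = 894; area = 447; boundary points = 2 + 3 + 1 = 6; strictly interior points = area - boundary/2 + 1 = 445; answer 445

445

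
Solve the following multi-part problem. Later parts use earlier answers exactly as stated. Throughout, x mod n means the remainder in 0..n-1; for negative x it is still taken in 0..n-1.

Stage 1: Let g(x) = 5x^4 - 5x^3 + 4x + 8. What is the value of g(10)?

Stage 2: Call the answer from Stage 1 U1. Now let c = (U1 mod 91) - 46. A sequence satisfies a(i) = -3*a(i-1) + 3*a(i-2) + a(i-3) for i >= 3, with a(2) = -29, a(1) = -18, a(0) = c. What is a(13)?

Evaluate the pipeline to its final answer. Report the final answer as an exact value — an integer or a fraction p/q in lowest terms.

Stage 1: 5*(10)^4 - 5*(10)^3 + 4*(10)^1 + 8 = (50000) + (-5000) + (40) + (8) = 45048; answer 45048
Stage 2: U1 = 45048; c = -43; a(3) = -3*(-29) + 3*(-18) + 1*(-43) = -10; iterating: a(3)=-10, a(4)=-75, a(5)=166, a(6)=-733, a(7)=2622, a(8)=-9899, a(9)=36830, a(10)=-137565, a(11)=513286, a(12)=-1915723, a(13)=7149462; answer 7149462

7149462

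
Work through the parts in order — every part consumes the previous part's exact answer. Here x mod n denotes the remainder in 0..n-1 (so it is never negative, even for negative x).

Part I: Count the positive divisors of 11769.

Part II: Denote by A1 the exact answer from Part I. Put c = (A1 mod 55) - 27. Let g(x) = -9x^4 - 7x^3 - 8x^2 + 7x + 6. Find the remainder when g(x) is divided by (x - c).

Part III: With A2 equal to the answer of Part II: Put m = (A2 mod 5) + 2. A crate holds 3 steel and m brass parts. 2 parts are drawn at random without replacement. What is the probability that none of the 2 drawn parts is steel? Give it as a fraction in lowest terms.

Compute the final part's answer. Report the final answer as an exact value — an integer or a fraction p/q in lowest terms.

5/14

Part I: 11769 = 3 * 3923; number of divisors = (1+1) * (1+1) = 4; answer 4
Part II: A1 = 4; c = -23; remainder = value at the root: -9*(-23)^4 - 7*(-23)^3 - 8*(-23)^2 + 7*(-23)^1 + 6 = (-2518569) + (85169) + (-4232) + (-161) + (6) = -2437787; answer -2437787
Part III: A2 = -2437787; m = 5; total draws C(8,2) = 28; favorable C(5,2) = 10; P = 5/14; answer 5/14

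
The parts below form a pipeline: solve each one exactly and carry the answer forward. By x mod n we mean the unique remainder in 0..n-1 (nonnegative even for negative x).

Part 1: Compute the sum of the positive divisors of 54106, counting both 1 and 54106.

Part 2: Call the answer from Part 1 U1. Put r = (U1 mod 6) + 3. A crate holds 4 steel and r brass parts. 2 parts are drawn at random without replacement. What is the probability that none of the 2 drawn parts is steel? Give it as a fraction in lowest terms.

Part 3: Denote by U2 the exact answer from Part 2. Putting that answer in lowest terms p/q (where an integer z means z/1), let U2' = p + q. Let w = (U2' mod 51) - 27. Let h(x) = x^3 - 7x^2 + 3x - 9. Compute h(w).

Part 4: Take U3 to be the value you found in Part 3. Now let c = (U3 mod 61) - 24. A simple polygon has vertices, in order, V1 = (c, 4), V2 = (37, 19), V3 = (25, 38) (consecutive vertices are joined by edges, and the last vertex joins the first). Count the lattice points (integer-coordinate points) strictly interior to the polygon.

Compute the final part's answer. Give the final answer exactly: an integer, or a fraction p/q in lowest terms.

640

Part 1: 54106 = 2 * 13 * 2081; sigma = (1 + 2) * (1 + 13) * (1 + 2081) = 3 * 14 * 2082 = 87444; answer 87444
Part 2: U1 = 87444; r = 3; total draws C(7,2) = 21; favorable C(3,2) = 3; P = 1/7; answer 1/7
Part 3: U2 = 1/7; threaded value p + q = 8; w = -19; 1*(-19)^3 - 7*(-19)^2 + 3*(-19)^1 - 9 = (-6859) + (-2527) + (-57) + (-9) = -9452; answer -9452
Part 4: U3 = -9452; c = -21; cross terms: (-21*19 - 37*4)=-547, (37*38 - 25*19)=931, (25*4 - -21*38)=898; twice the area = |1282| = 1282; area = 641; boundary points = 1 + 1 + 2 = 4; strictly interior points = area - boundary/2 + 1 = 640; answer 640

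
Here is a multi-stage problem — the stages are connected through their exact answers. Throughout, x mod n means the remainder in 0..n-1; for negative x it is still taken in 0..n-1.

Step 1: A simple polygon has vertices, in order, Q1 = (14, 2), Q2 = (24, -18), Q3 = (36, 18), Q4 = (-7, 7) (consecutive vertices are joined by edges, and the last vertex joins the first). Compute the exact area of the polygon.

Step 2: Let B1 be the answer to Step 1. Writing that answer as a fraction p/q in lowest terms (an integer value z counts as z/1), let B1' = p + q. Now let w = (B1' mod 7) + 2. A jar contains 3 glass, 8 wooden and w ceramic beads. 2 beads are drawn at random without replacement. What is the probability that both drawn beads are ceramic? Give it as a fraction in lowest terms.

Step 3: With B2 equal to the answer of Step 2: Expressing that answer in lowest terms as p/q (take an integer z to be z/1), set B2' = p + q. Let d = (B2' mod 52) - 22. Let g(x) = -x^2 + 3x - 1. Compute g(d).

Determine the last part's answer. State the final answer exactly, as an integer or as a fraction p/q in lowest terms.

-379

Step 1: cross terms: (14*-18 - 24*2)=-300, (24*18 - 36*-18)=1080, (36*7 - -7*18)=378, (-7*2 - 14*7)=-112; twice the area = |1046| = 1046; area = 523; answer 523
Step 2: B1 = 523; threaded value p + q = 524; w = 8; total draws C(19,2) = 171; favorable C(8,2) = 28; P = 28/171; answer 28/171
Step 3: B2 = 28/171; threaded value p + q = 199; d = 21; -1*(21)^2 + 3*(21)^1 - 1 = (-441) + (63) + (-1) = -379; answer -379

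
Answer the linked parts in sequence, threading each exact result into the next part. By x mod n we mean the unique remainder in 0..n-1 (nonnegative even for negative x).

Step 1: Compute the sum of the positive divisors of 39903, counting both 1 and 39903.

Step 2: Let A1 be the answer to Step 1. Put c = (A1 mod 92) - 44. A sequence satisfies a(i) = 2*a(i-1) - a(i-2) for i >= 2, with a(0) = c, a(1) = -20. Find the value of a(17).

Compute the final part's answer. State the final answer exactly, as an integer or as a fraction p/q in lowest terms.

Step 1: 39903 = 3 * 47 * 283; sigma = (1 + 3) * (1 + 47) * (1 + 283) = 4 * 48 * 284 = 54528; answer 54528
Step 2: A1 = 54528; c = 20; a(2) = 2*(-20) - 1*(20) = -60; iterating: a(2)=-60, a(3)=-100, a(4)=-140, a(5)=-180, a(6)=-220, a(7)=-260, a(8)=-300, a(9)=-340, a(10)=-380, a(11)=-420, a(12)=-460, a(13)=-500, a(14)=-540, a(15)=-580, a(16)=-620, a(17)=-660; answer -660

-660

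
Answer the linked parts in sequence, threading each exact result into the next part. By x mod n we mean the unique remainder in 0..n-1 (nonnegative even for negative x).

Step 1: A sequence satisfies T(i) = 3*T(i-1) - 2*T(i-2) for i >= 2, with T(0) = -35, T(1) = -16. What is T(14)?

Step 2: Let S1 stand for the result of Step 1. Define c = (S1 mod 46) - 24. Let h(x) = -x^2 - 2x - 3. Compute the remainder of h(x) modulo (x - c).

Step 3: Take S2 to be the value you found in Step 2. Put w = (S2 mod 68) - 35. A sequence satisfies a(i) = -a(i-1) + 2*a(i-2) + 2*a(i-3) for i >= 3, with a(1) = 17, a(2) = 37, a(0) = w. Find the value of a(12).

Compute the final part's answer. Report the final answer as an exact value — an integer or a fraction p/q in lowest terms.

Step 1: T(2) = 3*(-16) - 2*(-35) = 22; iterating: T(2)=22, T(3)=98, T(4)=250, T(5)=554, T(6)=1162, T(7)=2378, T(8)=4810, T(9)=9674, T(10)=19402, T(11)=38858, T(12)=77770, T(13)=155594, T(14)=311242; answer 311242
Step 2: S1 = 311242; c = -18; remainder = value at the root: -1*(-18)^2 - 2*(-18)^1 - 3 = (-324) + (36) + (-3) = -291; answer -291
Step 3: S2 = -291; w = 14; a(3) = -1*(37) + 2*(17) + 2*(14) = 25; iterating: a(3)=25, a(4)=83, a(5)=41, a(6)=175, a(7)=73, a(8)=359, a(9)=137, a(10)=727, a(11)=265, a(12)=1463; answer 1463

1463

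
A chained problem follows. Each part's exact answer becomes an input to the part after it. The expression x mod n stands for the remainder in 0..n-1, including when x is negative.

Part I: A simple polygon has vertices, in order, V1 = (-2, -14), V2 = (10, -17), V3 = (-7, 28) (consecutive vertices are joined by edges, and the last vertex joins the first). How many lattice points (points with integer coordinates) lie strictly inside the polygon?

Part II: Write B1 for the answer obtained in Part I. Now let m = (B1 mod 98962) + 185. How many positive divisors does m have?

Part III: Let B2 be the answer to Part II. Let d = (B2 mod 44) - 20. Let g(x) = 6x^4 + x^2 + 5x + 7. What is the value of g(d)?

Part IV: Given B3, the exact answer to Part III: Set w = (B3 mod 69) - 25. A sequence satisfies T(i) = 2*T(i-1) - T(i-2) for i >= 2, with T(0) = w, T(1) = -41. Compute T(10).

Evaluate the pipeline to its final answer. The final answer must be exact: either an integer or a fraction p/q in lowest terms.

-464

Part I: cross terms: (-2*-17 - 10*-14)=174, (10*28 - -7*-17)=161, (-7*-14 - -2*28)=154; twice the area = |489| = 489; area = 489/2; boundary points = 3 + 1 + 1 = 5; strictly interior points = area - boundary/2 + 1 = 243; answer 243
Part II: B1 = 243; m = 428; 428 = 2^2 * 107; number of divisors = (2+1) * (1+1) = 6; answer 6
Part III: B2 = 6; d = -14; 6*(-14)^4 + 1*(-14)^2 + 5*(-14)^1 + 7 = (230496) + (196) + (-70) + (7) = 230629; answer 230629
Part IV: B3 = 230629; w = 6; T(2) = 2*(-41) - 1*(6) = -88; iterating: T(2)=-88, T(3)=-135, T(4)=-182, T(5)=-229, T(6)=-276, T(7)=-323, T(8)=-370, T(9)=-417, T(10)=-464; answer -464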